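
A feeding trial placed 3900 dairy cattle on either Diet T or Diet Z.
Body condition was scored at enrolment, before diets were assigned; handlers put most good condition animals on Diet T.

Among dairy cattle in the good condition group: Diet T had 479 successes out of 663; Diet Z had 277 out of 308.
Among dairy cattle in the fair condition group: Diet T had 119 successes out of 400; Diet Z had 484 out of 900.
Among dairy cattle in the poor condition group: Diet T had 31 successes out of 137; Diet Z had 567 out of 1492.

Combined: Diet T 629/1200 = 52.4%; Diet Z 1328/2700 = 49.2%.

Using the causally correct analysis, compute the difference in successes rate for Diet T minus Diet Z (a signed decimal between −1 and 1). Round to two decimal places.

-0.19

Diet Z is higher inside every starting body condition stratum but Diet T is higher in aggregate. Whether to stratify depends on how starting body condition relates to the diet.
Starting body condition satisfies the back-door criterion: it is not a descendant of the diet, and it blocks the spurious path from diet to outcome. Adjusting for it (i.e., using the within-starting body condition rates) gives the causal effect.
Adjusting over the population distribution of starting body condition: 0.249·(0.722−0.899) + 0.333·(0.297−0.538) + 0.418·(0.226−0.380) = -0.188.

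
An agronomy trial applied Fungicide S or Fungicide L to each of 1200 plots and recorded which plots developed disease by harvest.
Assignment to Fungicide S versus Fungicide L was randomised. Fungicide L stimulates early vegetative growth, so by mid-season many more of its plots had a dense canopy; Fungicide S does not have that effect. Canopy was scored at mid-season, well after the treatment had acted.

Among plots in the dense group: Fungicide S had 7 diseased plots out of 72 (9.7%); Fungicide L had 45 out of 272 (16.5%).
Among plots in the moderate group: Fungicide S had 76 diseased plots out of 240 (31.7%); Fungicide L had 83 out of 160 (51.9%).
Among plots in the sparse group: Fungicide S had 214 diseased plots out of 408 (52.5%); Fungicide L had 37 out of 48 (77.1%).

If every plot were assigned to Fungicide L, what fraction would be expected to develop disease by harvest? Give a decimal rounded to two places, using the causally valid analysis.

0.34

Mid-season canopy here is a post-treatment variable shaped by the fungicide; conditioning on it would introduce bias rather than remove it. The overall comparison is the causal one.
So P(outcome | do(Fungicide L)) is just the pooled rate for Fungicide L: 165/480 = 0.344.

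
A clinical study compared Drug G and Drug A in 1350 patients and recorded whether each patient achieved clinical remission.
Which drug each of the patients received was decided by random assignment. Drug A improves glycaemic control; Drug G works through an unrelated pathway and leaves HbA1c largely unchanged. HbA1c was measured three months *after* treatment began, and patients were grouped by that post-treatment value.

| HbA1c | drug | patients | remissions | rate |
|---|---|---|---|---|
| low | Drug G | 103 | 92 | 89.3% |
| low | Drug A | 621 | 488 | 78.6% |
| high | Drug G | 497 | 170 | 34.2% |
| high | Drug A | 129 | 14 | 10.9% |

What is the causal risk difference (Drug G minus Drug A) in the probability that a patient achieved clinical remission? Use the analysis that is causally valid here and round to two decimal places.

The distribution of HbA1c is itself part of what the drug does — it is an intermediate outcome. Holding it fixed would remove that part of the effect; the total effect is the pooled difference.
The causal difference is the pooled difference: 0.437 − 0.669 = -0.233.

-0.23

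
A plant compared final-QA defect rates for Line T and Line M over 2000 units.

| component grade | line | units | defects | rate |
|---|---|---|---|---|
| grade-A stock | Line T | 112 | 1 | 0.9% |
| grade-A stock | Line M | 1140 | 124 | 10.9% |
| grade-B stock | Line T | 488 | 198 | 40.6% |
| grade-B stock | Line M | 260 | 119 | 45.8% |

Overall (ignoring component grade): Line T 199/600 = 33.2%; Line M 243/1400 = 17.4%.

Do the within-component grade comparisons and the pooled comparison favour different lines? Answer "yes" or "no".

yes

Within each component grade level (grade-A stock 0.9% vs 10.9%; grade-B stock 40.6% vs 45.8%), Line T has the lower rate every time. Pooled: 33.2% vs 17.4% — Line M has the lower rate overall. The two comparisons disagree.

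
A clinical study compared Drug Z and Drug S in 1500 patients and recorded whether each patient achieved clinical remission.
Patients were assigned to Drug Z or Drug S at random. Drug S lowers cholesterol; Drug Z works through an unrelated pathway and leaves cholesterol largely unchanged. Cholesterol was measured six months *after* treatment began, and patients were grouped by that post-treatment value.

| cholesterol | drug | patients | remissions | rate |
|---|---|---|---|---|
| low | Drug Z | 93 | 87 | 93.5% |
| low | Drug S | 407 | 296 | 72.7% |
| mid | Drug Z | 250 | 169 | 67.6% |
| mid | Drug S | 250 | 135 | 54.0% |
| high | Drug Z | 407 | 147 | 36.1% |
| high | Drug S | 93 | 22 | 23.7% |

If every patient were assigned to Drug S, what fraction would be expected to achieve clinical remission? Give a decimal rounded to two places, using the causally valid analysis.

The cholesterol-specific comparison favours Drug Z throughout, but the pooled figures favour Drug S. The question is whether to condition on cholesterol.
Cholesterol is downstream of the drug. One should not condition on a consequence of treatment, so the overall rates are the right comparison.
So P(outcome | do(Drug S)) is just the pooled rate for Drug S: 453/750 = 0.604.

0.60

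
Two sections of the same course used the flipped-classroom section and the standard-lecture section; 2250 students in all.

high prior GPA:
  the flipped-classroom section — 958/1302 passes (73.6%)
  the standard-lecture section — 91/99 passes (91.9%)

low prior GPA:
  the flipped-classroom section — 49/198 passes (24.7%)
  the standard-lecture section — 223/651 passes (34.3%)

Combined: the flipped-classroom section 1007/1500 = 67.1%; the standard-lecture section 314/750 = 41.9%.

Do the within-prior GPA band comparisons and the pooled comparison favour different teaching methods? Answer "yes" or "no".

Within each prior GPA band level (high prior GPA 73.6% vs 91.9%; low prior GPA 24.7% vs 34.3%), the standard-lecture section has the higher rate every time. Pooled: 67.1% vs 41.9% — the flipped-classroom section has the higher rate overall. The two comparisons disagree.

yes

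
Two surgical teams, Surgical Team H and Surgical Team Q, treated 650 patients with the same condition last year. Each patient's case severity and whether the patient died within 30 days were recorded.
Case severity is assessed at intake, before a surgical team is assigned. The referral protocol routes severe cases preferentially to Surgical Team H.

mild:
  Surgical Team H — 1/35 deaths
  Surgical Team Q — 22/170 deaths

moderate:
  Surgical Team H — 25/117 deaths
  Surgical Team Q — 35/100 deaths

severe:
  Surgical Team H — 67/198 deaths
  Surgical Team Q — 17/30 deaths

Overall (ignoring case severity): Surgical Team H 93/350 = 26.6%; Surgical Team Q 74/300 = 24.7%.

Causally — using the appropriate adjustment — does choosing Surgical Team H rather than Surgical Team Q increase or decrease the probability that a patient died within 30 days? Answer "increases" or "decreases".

Case severity differs across surgical teams for reasons unrelated to any effect of the surgical team itself, and it separately predicts the outcome — a classic confounder. We must compare within case severity levels.
Within each level — mild: 2.9% vs 12.9%; moderate: 21.4% vs 35.0%; severe: 33.8% vs 56.7% — Surgical Team H is lower every time.

decreases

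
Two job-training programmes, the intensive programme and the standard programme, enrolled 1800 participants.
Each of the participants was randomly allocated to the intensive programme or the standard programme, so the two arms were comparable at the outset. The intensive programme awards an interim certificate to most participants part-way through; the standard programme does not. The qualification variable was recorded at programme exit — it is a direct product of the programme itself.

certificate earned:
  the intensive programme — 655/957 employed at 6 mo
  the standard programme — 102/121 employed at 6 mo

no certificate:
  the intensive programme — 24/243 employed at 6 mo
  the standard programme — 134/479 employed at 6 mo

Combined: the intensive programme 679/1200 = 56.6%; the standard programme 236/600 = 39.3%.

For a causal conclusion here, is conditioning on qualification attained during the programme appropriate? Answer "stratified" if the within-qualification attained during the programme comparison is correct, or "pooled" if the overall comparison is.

Within every qualification attained during the programme level the standard programme has the higher rate, yet pooled the intensive programme does — Simpson's reversal.
Because the programme influences qualification attained during the programme, qualification attained during the programme is a post-treatment mediator, not a confounder. Stratifying on it would bias the estimate; the causal effect is the crude pooled difference.
Pooled: the intensive programme 56.6% vs the standard programme 39.3%; the intensive programme is higher overall.

pooled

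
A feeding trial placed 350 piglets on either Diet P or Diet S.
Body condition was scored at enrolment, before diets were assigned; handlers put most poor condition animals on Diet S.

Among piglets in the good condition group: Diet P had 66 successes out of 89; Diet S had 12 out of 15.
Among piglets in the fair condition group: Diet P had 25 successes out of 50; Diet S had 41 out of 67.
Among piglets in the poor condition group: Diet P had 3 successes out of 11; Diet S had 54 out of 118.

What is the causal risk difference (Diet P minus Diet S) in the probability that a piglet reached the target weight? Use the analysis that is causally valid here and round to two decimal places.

-0.12

The starting body condition-specific comparison favours Diet S throughout, but the pooled figures favour Diet P. The question is whether to condition on starting body condition.
Since starting body condition is a pre-existing factor (not a product of the diet) and it affects the outcome on its own, it is a confounder. The stratified rates, not the pooled rate, identify the causal effect.
Adjusting over the population distribution of starting body condition: 0.297·(0.742−0.800) + 0.334·(0.500−0.612) + 0.369·(0.273−0.458) = -0.123.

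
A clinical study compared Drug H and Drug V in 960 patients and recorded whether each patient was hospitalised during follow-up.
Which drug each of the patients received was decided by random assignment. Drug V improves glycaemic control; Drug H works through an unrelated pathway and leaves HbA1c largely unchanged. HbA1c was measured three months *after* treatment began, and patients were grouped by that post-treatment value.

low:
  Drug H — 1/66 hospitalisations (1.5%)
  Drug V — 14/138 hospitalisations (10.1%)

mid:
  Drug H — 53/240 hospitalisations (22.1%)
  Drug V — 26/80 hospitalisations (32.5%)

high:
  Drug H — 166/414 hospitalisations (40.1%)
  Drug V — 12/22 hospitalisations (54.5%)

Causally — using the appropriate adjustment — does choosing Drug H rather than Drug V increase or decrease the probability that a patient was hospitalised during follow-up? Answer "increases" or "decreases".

increases

Drug H is lower inside every HbA1c stratum but Drug V is lower in aggregate. Whether to stratify depends on how HbA1c relates to the drug.
Stratifying would compare drugs among patients the drugs themselves sorted into HbA1c groups — a form of selection on an intermediate. The unconditioned pooled rates give the total causal effect.
Pooled: Drug H 30.6% vs Drug V 21.7%; Drug V is lower overall.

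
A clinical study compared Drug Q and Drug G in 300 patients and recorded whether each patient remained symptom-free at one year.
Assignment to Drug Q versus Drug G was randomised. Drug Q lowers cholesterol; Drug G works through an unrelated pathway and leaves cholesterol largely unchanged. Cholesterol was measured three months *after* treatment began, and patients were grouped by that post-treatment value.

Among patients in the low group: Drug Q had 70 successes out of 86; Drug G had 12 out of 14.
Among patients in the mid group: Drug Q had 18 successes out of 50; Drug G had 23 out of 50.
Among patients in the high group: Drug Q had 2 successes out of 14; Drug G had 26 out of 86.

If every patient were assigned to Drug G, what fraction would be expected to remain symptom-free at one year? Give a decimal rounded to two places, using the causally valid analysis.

0.41

Cholesterol is downstream of the drug. One should not condition on a consequence of treatment, so the overall rates are the right comparison.
So P(outcome | do(Drug G)) is just the pooled rate for Drug G: 61/150 = 0.407.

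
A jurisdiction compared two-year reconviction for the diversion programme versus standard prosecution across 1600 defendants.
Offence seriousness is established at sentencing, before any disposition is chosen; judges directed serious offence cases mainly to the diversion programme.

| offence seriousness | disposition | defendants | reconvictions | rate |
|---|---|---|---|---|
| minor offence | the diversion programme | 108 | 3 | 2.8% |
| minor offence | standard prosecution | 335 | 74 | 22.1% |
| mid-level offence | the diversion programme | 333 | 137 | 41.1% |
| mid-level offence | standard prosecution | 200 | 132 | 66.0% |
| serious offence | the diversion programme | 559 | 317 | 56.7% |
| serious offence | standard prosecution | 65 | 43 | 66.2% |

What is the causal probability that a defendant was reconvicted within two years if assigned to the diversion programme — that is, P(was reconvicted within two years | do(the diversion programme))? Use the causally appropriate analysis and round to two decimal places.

0.37

the diversion programme is lower inside every offence seriousness stratum but standard prosecution is lower in aggregate. Whether to stratify depends on how offence seriousness relates to the disposition.
Offence seriousness satisfies the back-door criterion: it is not a descendant of the disposition, and it blocks the spurious path from disposition to outcome. Adjusting for it (i.e., using the within-offence seriousness rates) gives the causal effect.
Standardising the diversion programme to the population offence seriousness mix: 0.277·3/108 + 0.333·137/333 + 0.390·317/559 = 0.366.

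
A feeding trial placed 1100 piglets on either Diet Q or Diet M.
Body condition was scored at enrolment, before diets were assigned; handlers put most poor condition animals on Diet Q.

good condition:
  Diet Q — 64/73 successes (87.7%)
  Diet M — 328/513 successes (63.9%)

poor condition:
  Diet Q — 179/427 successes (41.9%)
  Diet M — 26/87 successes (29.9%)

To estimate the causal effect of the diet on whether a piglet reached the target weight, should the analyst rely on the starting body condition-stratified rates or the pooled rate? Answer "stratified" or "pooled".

stratified

Starting body condition differs across diets for reasons unrelated to any effect of the diet itself, and it separately predicts the outcome — a classic confounder. We must compare within starting body condition levels.
Within each level — good condition: 87.7% vs 63.9%; poor condition: 41.9% vs 29.9% — Diet Q is higher every time.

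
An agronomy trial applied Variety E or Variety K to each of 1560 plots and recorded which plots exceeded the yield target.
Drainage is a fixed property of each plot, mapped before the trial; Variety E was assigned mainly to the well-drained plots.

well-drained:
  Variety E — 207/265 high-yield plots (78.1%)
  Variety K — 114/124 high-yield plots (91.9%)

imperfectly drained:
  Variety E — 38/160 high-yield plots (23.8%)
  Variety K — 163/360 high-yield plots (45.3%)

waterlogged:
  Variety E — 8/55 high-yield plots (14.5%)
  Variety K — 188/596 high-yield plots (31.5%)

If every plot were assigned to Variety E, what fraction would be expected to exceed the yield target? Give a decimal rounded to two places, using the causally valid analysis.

0.33

Since field drainage is a pre-existing factor (not a product of the variety) and it affects the outcome on its own, it is a confounder. The stratified rates, not the pooled rate, identify the causal effect.
Standardising Variety E to the population field drainage mix: 0.249·207/265 + 0.333·38/160 + 0.417·8/55 = 0.335.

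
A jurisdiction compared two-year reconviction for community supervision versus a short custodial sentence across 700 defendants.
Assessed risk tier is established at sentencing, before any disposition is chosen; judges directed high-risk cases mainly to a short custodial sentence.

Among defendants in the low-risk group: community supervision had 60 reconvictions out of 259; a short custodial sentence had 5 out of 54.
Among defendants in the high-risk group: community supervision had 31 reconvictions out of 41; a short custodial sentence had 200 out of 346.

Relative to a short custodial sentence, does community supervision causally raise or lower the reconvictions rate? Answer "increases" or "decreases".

Assessed risk tier differs across dispositions for reasons unrelated to any effect of the disposition itself, and it separately predicts the outcome — a classic confounder. We must compare within assessed risk tier levels.
Within each level — low-risk: 23.2% vs 9.3%; high-risk: 75.6% vs 57.8% — a short custodial sentence is lower every time.

increases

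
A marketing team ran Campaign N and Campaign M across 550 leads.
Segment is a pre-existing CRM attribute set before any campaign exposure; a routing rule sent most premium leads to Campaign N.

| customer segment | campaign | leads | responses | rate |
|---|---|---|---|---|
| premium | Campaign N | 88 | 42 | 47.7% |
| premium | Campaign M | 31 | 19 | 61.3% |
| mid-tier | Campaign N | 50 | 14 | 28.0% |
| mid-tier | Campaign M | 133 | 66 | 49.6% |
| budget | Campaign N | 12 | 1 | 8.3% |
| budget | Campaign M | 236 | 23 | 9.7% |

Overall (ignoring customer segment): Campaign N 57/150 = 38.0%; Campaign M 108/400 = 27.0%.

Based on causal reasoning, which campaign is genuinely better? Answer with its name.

The stratified and pooled comparisons disagree (Campaign M wins within each customer segment; Campaign N wins overall), so the answer turns on the causal role of customer segment.
Customer segment differs across campaigns for reasons unrelated to any effect of the campaign itself, and it separately predicts the outcome — a classic confounder. We must compare within customer segment levels.
Within each level — premium: 47.7% vs 61.3%; mid-tier: 28.0% vs 49.6%; budget: 8.3% vs 9.7% — Campaign M is higher every time.

Campaign M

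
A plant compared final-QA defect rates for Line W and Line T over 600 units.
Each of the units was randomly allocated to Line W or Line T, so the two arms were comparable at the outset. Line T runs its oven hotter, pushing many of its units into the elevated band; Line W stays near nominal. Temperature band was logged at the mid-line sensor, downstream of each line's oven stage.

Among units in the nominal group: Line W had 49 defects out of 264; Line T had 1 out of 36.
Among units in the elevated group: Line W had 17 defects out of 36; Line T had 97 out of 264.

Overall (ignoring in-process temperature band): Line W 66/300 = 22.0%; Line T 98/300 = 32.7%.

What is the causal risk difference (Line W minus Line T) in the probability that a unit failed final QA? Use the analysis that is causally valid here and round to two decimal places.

-0.11

In-process temperature band here is a post-treatment variable shaped by the line; conditioning on it would introduce bias rather than remove it. The overall comparison is the causal one.
The causal difference is the pooled difference: 0.220 − 0.327 = -0.107.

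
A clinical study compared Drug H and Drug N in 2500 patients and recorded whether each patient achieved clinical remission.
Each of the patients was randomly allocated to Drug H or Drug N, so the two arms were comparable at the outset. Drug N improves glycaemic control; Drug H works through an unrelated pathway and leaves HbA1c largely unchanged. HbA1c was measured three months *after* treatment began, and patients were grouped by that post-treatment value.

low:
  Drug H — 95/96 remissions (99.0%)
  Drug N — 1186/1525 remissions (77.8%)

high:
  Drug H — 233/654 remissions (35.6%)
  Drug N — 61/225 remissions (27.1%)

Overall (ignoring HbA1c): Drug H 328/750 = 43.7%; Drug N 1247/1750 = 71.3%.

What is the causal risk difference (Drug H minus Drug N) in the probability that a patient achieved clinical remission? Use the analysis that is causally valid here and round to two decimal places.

-0.28

The HbA1c-specific comparison favours Drug H throughout, but the pooled figures favour Drug N. The question is whether to condition on HbA1c.
Stratifying would compare drugs among patients the drugs themselves sorted into HbA1c groups — a form of selection on an intermediate. The unconditioned pooled rates give the total causal effect.
The causal difference is the pooled difference: 0.437 − 0.713 = -0.275.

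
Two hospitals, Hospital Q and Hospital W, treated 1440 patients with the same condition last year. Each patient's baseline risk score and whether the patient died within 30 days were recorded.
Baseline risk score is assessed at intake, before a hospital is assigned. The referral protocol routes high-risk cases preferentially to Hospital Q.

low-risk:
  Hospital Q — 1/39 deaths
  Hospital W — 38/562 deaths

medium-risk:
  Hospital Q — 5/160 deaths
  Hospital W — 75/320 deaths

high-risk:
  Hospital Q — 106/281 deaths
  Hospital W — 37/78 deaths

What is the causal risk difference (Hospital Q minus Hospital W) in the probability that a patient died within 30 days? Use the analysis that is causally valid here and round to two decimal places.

-0.11

Baseline risk score is set before the hospital has any effect — it is not caused by the hospital — and it independently drives the outcome. That makes it a confounder, so the causal comparison is within baseline risk score levels.
Adjusting over the population distribution of baseline risk score: 0.417·(0.026−0.068) + 0.333·(0.031−0.234) + 0.249·(0.377−0.474) = -0.109.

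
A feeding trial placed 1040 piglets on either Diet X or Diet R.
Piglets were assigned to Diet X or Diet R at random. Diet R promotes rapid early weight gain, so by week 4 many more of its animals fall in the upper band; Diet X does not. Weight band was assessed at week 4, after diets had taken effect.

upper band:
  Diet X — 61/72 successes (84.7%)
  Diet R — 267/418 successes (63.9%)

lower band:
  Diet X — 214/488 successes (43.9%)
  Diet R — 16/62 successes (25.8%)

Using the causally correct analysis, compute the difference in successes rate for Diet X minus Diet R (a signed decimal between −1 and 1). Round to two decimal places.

Diet X is higher inside every week-4 weight band stratum but Diet R is higher in aggregate. Whether to stratify depends on how week-4 weight band relates to the diet.
Week-4 weight band is recorded after the diet and is itself shifted by it — it sits on the causal path from diet to outcome. Conditioning on a mediator would strip out part of the effect we want; the pooled comparison gives the total causal effect.
The causal difference is the pooled difference: 0.491 − 0.590 = -0.099.

-0.10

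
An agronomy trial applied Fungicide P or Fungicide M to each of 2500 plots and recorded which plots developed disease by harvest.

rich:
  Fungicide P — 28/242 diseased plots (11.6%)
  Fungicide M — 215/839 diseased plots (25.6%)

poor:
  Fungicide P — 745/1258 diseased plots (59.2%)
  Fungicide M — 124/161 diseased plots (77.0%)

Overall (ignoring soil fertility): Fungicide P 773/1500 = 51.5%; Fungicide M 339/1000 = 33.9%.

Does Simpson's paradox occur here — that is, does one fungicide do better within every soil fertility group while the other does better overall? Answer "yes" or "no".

Within each soil fertility level (rich 11.6% vs 25.6%; poor 59.2% vs 77.0%), Fungicide P has the lower rate every time. Pooled: 51.5% vs 33.9% — Fungicide M has the lower rate overall. The two comparisons disagree.

yes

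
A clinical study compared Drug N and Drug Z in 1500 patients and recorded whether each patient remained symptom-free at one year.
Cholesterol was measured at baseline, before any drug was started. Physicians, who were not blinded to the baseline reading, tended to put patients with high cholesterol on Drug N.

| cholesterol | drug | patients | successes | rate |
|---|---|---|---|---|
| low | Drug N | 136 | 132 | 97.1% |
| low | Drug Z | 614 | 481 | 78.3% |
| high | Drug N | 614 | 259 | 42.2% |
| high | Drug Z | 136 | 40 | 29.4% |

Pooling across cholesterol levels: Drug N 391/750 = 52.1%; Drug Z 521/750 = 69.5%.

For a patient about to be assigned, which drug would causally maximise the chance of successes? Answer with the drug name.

Drug N

Cholesterol satisfies the back-door criterion: it is not a descendant of the drug, and it blocks the spurious path from drug to outcome. Adjusting for it (i.e., using the within-cholesterol rates) gives the causal effect.
Within each level — low: 97.1% vs 78.3%; high: 42.2% vs 29.4% — Drug N is higher every time.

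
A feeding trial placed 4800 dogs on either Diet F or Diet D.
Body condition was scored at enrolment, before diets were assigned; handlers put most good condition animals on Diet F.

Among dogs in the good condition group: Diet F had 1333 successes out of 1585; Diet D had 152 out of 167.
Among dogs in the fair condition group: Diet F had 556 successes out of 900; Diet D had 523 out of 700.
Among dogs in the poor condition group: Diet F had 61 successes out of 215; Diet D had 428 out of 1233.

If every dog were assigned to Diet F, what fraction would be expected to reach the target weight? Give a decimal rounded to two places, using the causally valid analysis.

0.60

The starting body condition-specific comparison favours Diet D throughout, but the pooled figures favour Diet F. The question is whether to condition on starting body condition.
Here starting body condition is a common cause — it drives both which diet a case falls under and the outcome. The crude comparison mixes populations; the stratum-specific rates are the causally relevant ones.
Standardising Diet F to the population starting body condition mix: 0.365·1333/1585 + 0.333·556/900 + 0.302·61/215 = 0.598.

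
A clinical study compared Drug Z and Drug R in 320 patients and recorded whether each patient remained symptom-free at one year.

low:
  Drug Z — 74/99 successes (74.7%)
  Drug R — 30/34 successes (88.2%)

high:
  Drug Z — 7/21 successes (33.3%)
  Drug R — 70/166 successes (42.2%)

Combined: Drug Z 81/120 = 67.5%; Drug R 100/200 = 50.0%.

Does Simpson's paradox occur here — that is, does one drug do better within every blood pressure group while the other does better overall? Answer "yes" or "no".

yes

Within each blood pressure level (low 74.7% vs 88.2%; high 33.3% vs 42.2%), Drug R has the higher rate every time. Pooled: 67.5% vs 50.0% — Drug Z has the higher rate overall. The two comparisons disagree.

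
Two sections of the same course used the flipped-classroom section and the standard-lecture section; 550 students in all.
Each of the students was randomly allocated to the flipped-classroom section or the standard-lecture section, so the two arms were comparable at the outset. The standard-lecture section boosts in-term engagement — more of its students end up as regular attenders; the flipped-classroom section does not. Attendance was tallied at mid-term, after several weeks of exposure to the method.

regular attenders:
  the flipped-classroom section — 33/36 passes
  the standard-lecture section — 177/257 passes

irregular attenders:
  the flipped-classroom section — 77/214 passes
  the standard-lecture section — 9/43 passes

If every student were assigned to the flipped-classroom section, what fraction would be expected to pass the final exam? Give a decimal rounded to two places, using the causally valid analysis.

0.44

Within every mid-term attendance level the flipped-classroom section has the higher rate, yet pooled the standard-lecture section does — Simpson's reversal.
Mid-term attendance is recorded after the teaching method and is itself shifted by it — it sits on the causal path from teaching method to outcome. Conditioning on a mediator would strip out part of the effect we want; the pooled comparison gives the total causal effect.
So P(outcome | do(the flipped-classroom section)) is just the pooled rate for the flipped-classroom section: 110/250 = 0.440.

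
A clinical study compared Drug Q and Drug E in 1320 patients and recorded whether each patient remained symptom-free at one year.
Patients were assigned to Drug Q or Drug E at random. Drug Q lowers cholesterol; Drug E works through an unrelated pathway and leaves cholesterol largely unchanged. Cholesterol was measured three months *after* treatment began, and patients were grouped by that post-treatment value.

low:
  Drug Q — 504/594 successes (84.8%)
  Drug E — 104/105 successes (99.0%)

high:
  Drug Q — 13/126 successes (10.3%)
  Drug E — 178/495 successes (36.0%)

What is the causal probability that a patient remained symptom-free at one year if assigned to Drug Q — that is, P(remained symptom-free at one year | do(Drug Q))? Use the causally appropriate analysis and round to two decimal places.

Drug E is higher inside every cholesterol stratum but Drug Q is higher in aggregate. Whether to stratify depends on how cholesterol relates to the drug.
Cholesterol here is a post-treatment variable shaped by the drug; conditioning on it would introduce bias rather than remove it. The overall comparison is the causal one.
So P(outcome | do(Drug Q)) is just the pooled rate for Drug Q: 517/720 = 0.718.

0.72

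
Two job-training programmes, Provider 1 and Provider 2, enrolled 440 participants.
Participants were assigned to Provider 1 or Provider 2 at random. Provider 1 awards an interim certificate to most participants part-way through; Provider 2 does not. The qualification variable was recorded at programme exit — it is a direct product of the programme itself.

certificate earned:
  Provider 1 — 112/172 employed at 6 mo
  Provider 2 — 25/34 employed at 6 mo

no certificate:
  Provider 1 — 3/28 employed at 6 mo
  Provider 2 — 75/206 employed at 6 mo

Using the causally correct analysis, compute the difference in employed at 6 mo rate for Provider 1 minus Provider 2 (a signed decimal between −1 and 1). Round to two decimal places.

The distribution of qualification attained during the programme is itself part of what the programme does — it is an intermediate outcome. Holding it fixed would remove that part of the effect; the total effect is the pooled difference.
The causal difference is the pooled difference: 0.575 − 0.417 = +0.158.

+0.16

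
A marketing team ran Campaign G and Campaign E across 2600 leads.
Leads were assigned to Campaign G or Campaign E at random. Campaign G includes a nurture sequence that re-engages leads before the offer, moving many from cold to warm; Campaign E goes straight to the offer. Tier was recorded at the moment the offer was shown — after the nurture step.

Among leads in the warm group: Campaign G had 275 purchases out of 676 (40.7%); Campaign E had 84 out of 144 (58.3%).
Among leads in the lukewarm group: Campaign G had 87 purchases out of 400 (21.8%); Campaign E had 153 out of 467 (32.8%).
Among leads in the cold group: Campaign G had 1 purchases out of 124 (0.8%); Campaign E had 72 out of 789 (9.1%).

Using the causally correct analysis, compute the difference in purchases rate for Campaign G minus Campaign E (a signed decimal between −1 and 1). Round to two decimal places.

+0.08

Engagement tier here is a post-treatment variable shaped by the campaign; conditioning on it would introduce bias rather than remove it. The overall comparison is the causal one.
The causal difference is the pooled difference: 0.302 − 0.221 = +0.082.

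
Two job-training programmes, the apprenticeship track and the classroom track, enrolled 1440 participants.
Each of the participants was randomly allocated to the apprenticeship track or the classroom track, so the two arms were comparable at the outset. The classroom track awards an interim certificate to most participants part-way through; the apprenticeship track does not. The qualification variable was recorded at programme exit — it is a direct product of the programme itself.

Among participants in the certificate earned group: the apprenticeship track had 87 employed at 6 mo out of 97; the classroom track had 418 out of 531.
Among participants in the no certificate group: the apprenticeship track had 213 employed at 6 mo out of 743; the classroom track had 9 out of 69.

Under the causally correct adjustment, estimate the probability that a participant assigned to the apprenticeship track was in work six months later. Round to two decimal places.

0.36

Qualification attained during the programme here is a post-treatment variable shaped by the programme; conditioning on it would introduce bias rather than remove it. The overall comparison is the causal one.
So P(outcome | do(the apprenticeship track)) is just the pooled rate for the apprenticeship track: 300/840 = 0.357.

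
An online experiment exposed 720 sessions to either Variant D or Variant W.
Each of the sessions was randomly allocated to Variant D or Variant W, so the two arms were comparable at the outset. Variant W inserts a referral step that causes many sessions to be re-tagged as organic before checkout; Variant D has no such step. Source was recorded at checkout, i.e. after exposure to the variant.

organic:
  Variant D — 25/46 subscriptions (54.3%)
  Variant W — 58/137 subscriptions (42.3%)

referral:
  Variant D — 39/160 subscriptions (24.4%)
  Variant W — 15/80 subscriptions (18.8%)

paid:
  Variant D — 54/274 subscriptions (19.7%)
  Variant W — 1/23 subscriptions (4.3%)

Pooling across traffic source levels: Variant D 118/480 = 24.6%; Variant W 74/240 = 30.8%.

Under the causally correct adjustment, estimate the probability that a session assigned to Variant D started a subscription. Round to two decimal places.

The traffic source-specific comparison favours Variant D throughout, but the pooled figures favour Variant W. The question is whether to condition on traffic source.
Traffic source lies on the pathway variant → traffic source → outcome, so adjusting for it blocks the indirect effect. For the total causal effect of variant, use the unadjusted pooled rates.
So P(outcome | do(Variant D)) is just the pooled rate for Variant D: 118/480 = 0.246.

0.25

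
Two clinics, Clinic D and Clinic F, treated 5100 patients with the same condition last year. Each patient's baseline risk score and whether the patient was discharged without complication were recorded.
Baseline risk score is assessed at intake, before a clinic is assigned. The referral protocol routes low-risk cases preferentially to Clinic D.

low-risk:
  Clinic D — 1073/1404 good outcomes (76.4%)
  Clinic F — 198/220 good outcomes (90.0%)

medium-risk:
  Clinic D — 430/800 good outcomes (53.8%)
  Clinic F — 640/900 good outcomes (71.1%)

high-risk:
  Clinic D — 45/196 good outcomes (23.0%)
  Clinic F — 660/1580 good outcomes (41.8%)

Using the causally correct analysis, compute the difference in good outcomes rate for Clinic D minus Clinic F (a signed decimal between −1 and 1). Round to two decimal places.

Baseline risk score satisfies the back-door criterion: it is not a descendant of the clinic, and it blocks the spurious path from clinic to outcome. Adjusting for it (i.e., using the within-baseline risk score rates) gives the causal effect.
Adjusting over the population distribution of baseline risk score: 0.318·(0.764−0.900) + 0.333·(0.537−0.711) + 0.348·(0.230−0.418) = -0.167.

-0.17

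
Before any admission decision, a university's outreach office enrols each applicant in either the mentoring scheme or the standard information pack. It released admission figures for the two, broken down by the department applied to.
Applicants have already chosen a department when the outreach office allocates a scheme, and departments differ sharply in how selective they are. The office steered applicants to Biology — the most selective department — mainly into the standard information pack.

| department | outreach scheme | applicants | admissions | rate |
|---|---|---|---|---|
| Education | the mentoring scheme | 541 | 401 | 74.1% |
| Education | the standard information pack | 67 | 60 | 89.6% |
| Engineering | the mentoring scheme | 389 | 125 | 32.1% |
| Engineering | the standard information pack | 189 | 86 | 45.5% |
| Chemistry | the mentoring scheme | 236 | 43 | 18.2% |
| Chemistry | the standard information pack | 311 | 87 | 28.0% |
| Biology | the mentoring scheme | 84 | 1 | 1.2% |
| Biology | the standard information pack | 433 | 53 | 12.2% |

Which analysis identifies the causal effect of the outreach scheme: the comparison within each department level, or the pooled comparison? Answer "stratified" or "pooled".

Within every department level the standard information pack has the higher rate, yet pooled the mentoring scheme does — Simpson's reversal.
Nothing the outreach scheme does changes department; the imbalance is an allocation artefact. With department also predicting the outcome, the pooled figure is confounded, and the within-stratum comparison is the causal one.
Within each level — Education: 74.1% vs 89.6%; Engineering: 32.1% vs 45.5%; Chemistry: 18.2% vs 28.0%; Biology: 1.2% vs 12.2% — the standard information pack is higher every time.

stratified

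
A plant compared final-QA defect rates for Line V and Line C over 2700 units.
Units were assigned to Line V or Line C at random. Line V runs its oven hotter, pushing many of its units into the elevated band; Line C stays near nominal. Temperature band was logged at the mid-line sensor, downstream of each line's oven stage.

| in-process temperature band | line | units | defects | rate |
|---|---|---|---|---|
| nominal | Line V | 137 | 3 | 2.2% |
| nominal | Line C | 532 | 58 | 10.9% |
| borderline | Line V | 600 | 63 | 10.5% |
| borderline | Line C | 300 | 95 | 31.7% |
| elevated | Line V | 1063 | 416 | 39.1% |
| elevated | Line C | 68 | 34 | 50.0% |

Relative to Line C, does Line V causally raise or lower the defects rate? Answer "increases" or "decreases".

The in-process temperature band-specific comparison favours Line V throughout, but the pooled figures favour Line C. The question is whether to condition on in-process temperature band.
The distribution of in-process temperature band is itself part of what the line does — it is an intermediate outcome. Holding it fixed would remove that part of the effect; the total effect is the pooled difference.
Pooled: Line V 26.8% vs Line C 20.8%; Line C is lower overall.

increases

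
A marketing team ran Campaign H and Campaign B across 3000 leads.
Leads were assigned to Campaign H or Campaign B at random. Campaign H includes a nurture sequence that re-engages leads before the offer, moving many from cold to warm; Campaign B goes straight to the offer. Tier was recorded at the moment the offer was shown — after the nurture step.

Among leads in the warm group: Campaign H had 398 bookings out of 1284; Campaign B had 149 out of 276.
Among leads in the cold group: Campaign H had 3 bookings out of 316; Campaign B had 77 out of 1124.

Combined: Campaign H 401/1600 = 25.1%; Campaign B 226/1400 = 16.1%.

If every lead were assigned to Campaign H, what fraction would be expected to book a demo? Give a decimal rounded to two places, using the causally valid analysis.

0.25

Engagement tier here is a post-treatment variable shaped by the campaign; conditioning on it would introduce bias rather than remove it. The overall comparison is the causal one.
So P(outcome | do(Campaign H)) is just the pooled rate for Campaign H: 401/1600 = 0.251.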